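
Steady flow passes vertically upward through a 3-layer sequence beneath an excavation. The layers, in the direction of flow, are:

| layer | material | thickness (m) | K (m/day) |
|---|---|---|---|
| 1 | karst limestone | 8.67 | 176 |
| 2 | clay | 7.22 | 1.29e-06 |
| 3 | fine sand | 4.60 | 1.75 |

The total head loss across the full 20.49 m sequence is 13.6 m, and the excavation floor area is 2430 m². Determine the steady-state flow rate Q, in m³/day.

Flow is perpendicular to layering, so the layers act in series and the equivalent K is the thickness-weighted harmonic mean.
Total thickness L = 8.67 + 7.22 + 4.60 = 20.49 m.
Σ(b_i/K_i) = 8.67/176 + 7.22/1.29e-06 + 4.60/1.75 = 5.597e+06 d.
K_eq = L / Σ(b_i/K_i) = 20.49 / 5.597e+06 = 3.661e-06 m/day.
Q = K_eq · A · (Δh/L) = 3.661e-06 × 2430 × (13.6/20.49) = 0.005905 m³/day.

0.00590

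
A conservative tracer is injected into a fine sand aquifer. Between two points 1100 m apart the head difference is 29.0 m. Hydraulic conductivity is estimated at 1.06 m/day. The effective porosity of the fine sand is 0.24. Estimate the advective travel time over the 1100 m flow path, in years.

Hydraulic gradient i = Δh / L = 29.0 / 1100 = 0.02636.
Darcy flux q = K · i = 1.060 × 0.02636 = 0.02795 m/day.
Seepage velocity v = q / n_e = 0.02795 / 0.24 = 0.1164 m/day.
Travel time t = L / v = 1100 / 0.1164 = 9447 days = 25.86 years.

25.9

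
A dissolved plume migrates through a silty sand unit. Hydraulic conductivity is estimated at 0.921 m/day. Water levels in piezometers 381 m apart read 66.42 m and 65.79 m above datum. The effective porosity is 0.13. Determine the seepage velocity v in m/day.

Hydraulic gradient i = (66.42 − 65.79) / 381 = 0.63 / 381 = 0.001654.
Darcy flux q = K · i = 0.9210 × 0.001654 = 0.001523 m/day.
Seepage velocity v = q / n_e = 0.001523 / 0.13 = 0.01171 m/day.

0.0117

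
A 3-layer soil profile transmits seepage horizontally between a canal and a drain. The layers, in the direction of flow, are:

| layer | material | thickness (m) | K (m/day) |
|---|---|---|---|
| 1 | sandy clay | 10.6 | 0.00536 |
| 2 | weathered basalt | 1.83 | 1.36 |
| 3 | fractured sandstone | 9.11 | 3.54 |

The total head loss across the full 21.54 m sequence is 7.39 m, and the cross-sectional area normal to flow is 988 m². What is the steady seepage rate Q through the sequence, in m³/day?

3.68

Flow is perpendicular to layering, so the layers act in series and the equivalent K is the thickness-weighted harmonic mean.
Total thickness L = 10.6 + 1.83 + 9.11 = 21.54 m.
Σ(b_i/K_i) = 10.6/0.00536 + 1.83/1.36 + 9.11/3.54 = 1982 d.
K_eq = L / Σ(b_i/K_i) = 21.54 / 1982 = 0.01087 m/day.
Q = K_eq · A · (Δh/L) = 0.01087 × 988 × (7.39/21.54) = 3.685 m³/day.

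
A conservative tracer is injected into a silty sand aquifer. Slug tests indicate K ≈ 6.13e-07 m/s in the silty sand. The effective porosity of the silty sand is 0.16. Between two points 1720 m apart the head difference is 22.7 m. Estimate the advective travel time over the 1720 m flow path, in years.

1080

Convert K: 6.13e-07 m/s × 86400 = 0.05296 m/day.
Hydraulic gradient i = Δh / L = 22.7 / 1720 = 0.01320.
Darcy flux q = K · i = 0.05296 × 0.01320 = 0.0006990 m/day.
Seepage velocity v = q / n_e = 0.0006990 / 0.16 = 0.004369 m/day.
Travel time t = L / v = 1720 / 0.004369 = 3.937e+05 days = 1078 years.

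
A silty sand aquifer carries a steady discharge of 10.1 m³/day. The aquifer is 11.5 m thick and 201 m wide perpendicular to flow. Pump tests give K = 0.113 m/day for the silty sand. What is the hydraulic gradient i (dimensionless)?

Cross-sectional area A = 201 × 11.5 = 2312 m².
From Q = K·A·i, i = Q / (K·A) = 10.1 / (0.1130 × 2312) = 0.03867.

0.0387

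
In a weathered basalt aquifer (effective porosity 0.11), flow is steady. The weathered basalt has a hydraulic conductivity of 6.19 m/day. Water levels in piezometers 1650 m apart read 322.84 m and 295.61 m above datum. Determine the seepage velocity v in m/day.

0.929

Hydraulic gradient i = (322.84 − 295.61) / 1650 = 27.23 / 1650 = 0.01650.
Darcy flux q = K · i = 6.190 × 0.01650 = 0.1022 m/day.
Seepage velocity v = q / n_e = 0.1022 / 0.11 = 0.9287 m/day.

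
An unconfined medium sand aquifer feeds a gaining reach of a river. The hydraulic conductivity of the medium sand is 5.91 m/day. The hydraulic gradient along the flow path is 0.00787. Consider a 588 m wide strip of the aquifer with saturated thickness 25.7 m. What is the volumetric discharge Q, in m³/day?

Cross-sectional area A = 588 × 25.7 = 15112 m².
Hydraulic gradient i = 0.00787.
Darcy's law: Q = K · A · i = 5.910 × 15112 × 0.007870 = 702.9 m³/day.

703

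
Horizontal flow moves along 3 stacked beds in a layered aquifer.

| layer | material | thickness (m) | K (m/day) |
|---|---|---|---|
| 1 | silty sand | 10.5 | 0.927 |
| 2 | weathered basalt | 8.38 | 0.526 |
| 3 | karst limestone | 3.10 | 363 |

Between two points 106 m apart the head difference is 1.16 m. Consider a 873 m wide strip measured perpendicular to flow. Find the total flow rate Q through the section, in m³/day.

10900

Flow is parallel to layering, so each bed carries its own Darcy discharge and the transmissivities add.
Σ(K_i·b_i) = 0.927×10.5 + 0.526×8.38 + 363×3.10 = 1139 m²/day.
Hydraulic gradient i = Δh / L = 1.16 / 106 = 0.01094.
Q = Σ(K_i·b_i) · W · i = 1139 × 873 × 0.01094 = 10886 m³/day.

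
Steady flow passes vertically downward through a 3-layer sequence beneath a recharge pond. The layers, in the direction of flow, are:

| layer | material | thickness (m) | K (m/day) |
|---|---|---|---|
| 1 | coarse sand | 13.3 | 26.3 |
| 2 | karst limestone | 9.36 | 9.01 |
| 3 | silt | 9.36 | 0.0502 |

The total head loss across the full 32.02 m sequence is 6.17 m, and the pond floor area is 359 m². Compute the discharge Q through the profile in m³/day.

Flow is perpendicular to layering, so the layers act in series and the equivalent K is the thickness-weighted harmonic mean.
Total thickness L = 13.3 + 9.36 + 9.36 = 32.02 m.
Σ(b_i/K_i) = 13.3/26.3 + 9.36/9.01 + 9.36/0.0502 = 188.0 d.
K_eq = L / Σ(b_i/K_i) = 32.02 / 188.0 = 0.1703 m/day.
Q = K_eq · A · (Δh/L) = 0.1703 × 359 × (6.17/32.02) = 11.78 m³/day.

11.8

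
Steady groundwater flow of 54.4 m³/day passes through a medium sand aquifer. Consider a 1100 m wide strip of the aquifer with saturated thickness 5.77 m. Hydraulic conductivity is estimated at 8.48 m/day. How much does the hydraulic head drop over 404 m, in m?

Cross-sectional area A = 1100 × 5.77 = 6347 m².
From Q = K·A·i, i = Q / (K·A) = 54.4 / (8.480 × 6347) = 0.001011.
Head loss Δh = i · L = 0.001011 × 404 = 0.4083 m.

0.408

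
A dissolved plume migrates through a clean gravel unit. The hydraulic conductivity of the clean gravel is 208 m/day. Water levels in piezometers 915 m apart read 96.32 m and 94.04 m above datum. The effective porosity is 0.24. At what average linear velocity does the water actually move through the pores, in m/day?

2.16

Hydraulic gradient i = (96.32 − 94.04) / 915 = 2.28 / 915 = 0.002492.
Darcy flux q = K · i = 208.0 × 0.002492 = 0.5183 m/day.
Seepage velocity v = q / n_e = 0.5183 / 0.24 = 2.160 m/day.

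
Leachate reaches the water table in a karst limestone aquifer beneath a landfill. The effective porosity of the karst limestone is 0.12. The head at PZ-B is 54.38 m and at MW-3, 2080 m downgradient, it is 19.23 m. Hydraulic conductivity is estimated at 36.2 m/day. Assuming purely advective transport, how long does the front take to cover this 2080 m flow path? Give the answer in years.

1.12

Hydraulic gradient i = (54.38 − 19.23) / 2080 = 35.15 / 2080 = 0.01690.
Darcy flux q = K · i = 36.20 × 0.01690 = 0.6117 m/day.
Seepage velocity v = q / n_e = 0.6117 / 0.12 = 5.098 m/day.
Travel time t = L / v = 2080 / 5.098 = 408.0 days = 1.117 years.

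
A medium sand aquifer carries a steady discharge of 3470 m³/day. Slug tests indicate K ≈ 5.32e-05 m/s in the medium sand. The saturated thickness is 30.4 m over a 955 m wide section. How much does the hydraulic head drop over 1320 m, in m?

Convert K: 5.32e-05 m/s × 86400 = 4.596 m/day.
Cross-sectional area A = 955 × 30.4 = 29032 m².
From Q = K·A·i, i = Q / (K·A) = 3470 / (4.596 × 29032) = 0.02600.
Head loss Δh = i · L = 0.02600 × 1320 = 34.32 m.

34.3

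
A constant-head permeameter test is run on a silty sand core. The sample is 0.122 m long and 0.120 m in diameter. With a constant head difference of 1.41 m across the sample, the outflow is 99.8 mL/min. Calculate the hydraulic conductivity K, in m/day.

Cross-sectional area A = π·(d/2)² = π × (0.120/2)² = 0.01131 m².
Convert discharge: 99.8 mL/min = 1.663e-06 m³/s.
Darcy's law rearranged: K = Q·L / (A·Δh) = 1.663e-06 × 0.122 / (0.01131 × 1.41) = 1.273e-05 m/s = 1.099 m/day.

1.10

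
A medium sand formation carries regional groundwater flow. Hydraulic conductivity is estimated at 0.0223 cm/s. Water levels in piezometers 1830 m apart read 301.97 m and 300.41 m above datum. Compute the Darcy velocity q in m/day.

0.0164

Convert K: 0.0223 cm/s × 864 = 19.27 m/day.
Hydraulic gradient i = (301.97 − 300.41) / 1830 = 1.56 / 1830 = 0.0008525.
Specific discharge q = K · i = 19.27 × 0.0008525 = 0.01642 m/day.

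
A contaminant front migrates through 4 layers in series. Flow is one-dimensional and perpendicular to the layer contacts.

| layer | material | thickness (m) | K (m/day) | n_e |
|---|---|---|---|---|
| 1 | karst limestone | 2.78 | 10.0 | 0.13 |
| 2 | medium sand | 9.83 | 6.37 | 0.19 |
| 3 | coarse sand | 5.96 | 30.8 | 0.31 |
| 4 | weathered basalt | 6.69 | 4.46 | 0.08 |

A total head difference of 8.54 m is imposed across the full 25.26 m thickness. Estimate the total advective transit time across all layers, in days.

With flow normal to the layers, continuity requires the same specific discharge q through every layer.
Σ(b_i/K_i) = 2.78/10.0 + 9.83/6.37 + 5.96/30.8 + 6.69/4.46 = 3.515 d.
q = Δh / Σ(b_i/K_i) = 8.54 / 3.515 = 2.430 m/day.
In each layer the seepage velocity is v_i = q/n_i, so the layer transit time is t_i = b_i·n_i / q:
  layer 1 (karst limestone): t_1 = 2.78 × 0.13 / 2.430 = 0.1487 d
  layer 2 (medium sand): t_2 = 9.83 × 0.19 / 2.430 = 0.7687 d
  layer 3 (coarse sand): t_3 = 5.96 × 0.31 / 2.430 = 0.7604 d
  layer 4 (weathered basalt): t_4 = 6.69 × 0.08 / 2.430 = 0.2203 d
Total t = Σ t_i = 1.898 days.

1.90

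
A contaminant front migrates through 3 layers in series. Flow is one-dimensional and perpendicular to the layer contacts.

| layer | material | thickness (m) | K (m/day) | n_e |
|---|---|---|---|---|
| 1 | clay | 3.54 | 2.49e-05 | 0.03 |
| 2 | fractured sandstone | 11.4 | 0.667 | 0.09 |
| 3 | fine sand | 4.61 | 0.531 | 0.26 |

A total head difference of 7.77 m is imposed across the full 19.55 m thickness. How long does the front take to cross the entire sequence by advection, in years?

With flow normal to the layers, continuity requires the same specific discharge q through every layer.
Σ(b_i/K_i) = 3.54/2.49e-05 + 11.4/0.667 + 4.61/0.531 = 1.422e+05 d.
q = Δh / Σ(b_i/K_i) = 7.77 / 1.422e+05 = 5.464e-05 m/day.
In each layer the seepage velocity is v_i = q/n_i, so the layer transit time is t_i = b_i·n_i / q:
  layer 1 (clay): t_1 = 3.54 × 0.03 / 5.464e-05 = 1944 d
  layer 2 (fractured sandstone): t_2 = 11.4 × 0.09 / 5.464e-05 = 18776 d
  layer 3 (fine sand): t_3 = 4.61 × 0.26 / 5.464e-05 = 21935 d
Total t = Σ t_i = 42655 days = 116.8 years.

117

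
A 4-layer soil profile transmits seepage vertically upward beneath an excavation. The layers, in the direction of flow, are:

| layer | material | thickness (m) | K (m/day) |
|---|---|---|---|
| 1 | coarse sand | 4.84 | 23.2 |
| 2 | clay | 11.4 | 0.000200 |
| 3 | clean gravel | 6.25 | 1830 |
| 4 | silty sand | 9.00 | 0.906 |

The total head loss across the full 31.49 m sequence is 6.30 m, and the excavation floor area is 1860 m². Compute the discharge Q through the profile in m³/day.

0.206

Flow is perpendicular to layering, so the layers act in series and the equivalent K is the thickness-weighted harmonic mean.
Total thickness L = 4.84 + 11.4 + 6.25 + 9.00 = 31.49 m.
Σ(b_i/K_i) = 4.84/23.2 + 11.4/0.000200 + 6.25/1830 + 9.00/0.906 = 57010 d.
K_eq = L / Σ(b_i/K_i) = 31.49 / 57010 = 0.0005524 m/day.
Q = K_eq · A · (Δh/L) = 0.0005524 × 1860 × (6.30/31.49) = 0.2055 m³/day.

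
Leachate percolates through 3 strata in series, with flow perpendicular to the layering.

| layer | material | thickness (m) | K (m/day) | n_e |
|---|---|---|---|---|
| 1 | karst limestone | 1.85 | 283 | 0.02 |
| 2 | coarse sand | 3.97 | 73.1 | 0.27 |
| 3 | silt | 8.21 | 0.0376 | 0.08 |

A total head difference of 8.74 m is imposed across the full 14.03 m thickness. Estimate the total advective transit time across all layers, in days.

44.1

With flow normal to the layers, continuity requires the same specific discharge q through every layer.
Σ(b_i/K_i) = 1.85/283 + 3.97/73.1 + 8.21/0.0376 = 218.4 d.
q = Δh / Σ(b_i/K_i) = 8.74 / 218.4 = 0.04002 m/day.
In each layer the seepage velocity is v_i = q/n_i, so the layer transit time is t_i = b_i·n_i / q:
  layer 1 (karst limestone): t_1 = 1.85 × 0.02 / 0.04002 = 0.9246 d
  layer 2 (coarse sand): t_2 = 3.97 × 0.27 / 0.04002 = 26.79 d
  layer 3 (silt): t_3 = 8.21 × 0.08 / 0.04002 = 16.41 d
Total t = Σ t_i = 44.12 days.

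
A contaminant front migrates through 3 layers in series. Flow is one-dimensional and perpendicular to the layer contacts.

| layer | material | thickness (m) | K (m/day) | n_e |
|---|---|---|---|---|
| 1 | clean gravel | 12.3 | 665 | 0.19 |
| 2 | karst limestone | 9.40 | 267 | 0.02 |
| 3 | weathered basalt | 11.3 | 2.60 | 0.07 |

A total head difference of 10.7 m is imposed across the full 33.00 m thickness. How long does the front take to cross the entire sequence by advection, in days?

1.36

With flow normal to the layers, continuity requires the same specific discharge q through every layer.
Σ(b_i/K_i) = 12.3/665 + 9.40/267 + 11.3/2.60 = 4.400 d.
q = Δh / Σ(b_i/K_i) = 10.7 / 4.400 = 2.432 m/day.
In each layer the seepage velocity is v_i = q/n_i, so the layer transit time is t_i = b_i·n_i / q:
  layer 1 (clean gravel): t_1 = 12.3 × 0.19 / 2.432 = 0.9610 d
  layer 2 (karst limestone): t_2 = 9.40 × 0.02 / 2.432 = 0.07731 d
  layer 3 (weathered basalt): t_3 = 11.3 × 0.07 / 2.432 = 0.3253 d
Total t = Σ t_i = 1.364 days.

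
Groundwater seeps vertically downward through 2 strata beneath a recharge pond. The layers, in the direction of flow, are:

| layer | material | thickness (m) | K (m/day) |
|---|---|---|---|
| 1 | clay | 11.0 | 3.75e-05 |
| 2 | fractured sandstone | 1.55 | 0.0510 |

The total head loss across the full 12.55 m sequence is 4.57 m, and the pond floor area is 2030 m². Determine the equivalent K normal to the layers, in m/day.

Flow is perpendicular to layering, so the layers act in series and the equivalent K is the thickness-weighted harmonic mean.
Total thickness L = 11.0 + 1.55 = 12.55 m.
Σ(b_i/K_i) = 11.0/3.75e-05 + 1.55/0.0510 = 2.934e+05 d.
K_eq = L / Σ(b_i/K_i) = 12.55 / 2.934e+05 = 4.278e-05 m/day.

4.28e-05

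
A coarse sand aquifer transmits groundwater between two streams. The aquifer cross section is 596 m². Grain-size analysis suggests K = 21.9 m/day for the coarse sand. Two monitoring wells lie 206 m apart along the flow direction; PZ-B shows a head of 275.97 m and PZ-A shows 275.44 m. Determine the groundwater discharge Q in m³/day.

33.6

Hydraulic gradient i = (275.97 − 275.44) / 206 = 0.53 / 206 = 0.002573.
Darcy's law: Q = K · A · i = 21.90 × 596.0 × 0.002573 = 33.58 m³/day.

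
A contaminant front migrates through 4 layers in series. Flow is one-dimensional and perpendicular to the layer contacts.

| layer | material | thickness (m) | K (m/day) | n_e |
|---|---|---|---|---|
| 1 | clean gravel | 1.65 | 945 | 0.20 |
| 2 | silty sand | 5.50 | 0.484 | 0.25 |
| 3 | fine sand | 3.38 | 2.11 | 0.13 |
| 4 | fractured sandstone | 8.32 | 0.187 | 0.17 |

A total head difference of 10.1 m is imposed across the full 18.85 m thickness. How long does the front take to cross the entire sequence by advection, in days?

20.2

With flow normal to the layers, continuity requires the same specific discharge q through every layer.
Σ(b_i/K_i) = 1.65/945 + 5.50/0.484 + 3.38/2.11 + 8.32/0.187 = 57.46 d.
q = Δh / Σ(b_i/K_i) = 10.1 / 57.46 = 0.1758 m/day.
In each layer the seepage velocity is v_i = q/n_i, so the layer transit time is t_i = b_i·n_i / q:
  layer 1 (clean gravel): t_1 = 1.65 × 0.20 / 0.1758 = 1.877 d
  layer 2 (silty sand): t_2 = 5.50 × 0.25 / 0.1758 = 7.822 d
  layer 3 (fine sand): t_3 = 3.38 × 0.13 / 0.1758 = 2.500 d
  layer 4 (fractured sandstone): t_4 = 8.32 × 0.17 / 0.1758 = 8.047 d
Total t = Σ t_i = 20.25 days.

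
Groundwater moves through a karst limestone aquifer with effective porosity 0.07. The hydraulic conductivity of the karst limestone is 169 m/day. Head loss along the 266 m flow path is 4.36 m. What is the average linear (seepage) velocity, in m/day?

Hydraulic gradient i = Δh / L = 4.36 / 266 = 0.01639.
Darcy flux q = K · i = 169.0 × 0.01639 = 2.770 m/day.
Seepage velocity v = q / n_e = 2.770 / 0.07 = 39.57 m/day.

39.6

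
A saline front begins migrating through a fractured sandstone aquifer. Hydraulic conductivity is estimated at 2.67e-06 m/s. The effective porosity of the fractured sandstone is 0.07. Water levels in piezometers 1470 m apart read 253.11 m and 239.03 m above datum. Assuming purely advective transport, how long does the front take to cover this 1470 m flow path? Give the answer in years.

128

Convert K: 2.67e-06 m/s × 86400 = 0.2307 m/day.
Hydraulic gradient i = (253.11 − 239.03) / 1470 = 14.08 / 1470 = 0.009578.
Darcy flux q = K · i = 0.2307 × 0.009578 = 0.002210 m/day.
Seepage velocity v = q / n_e = 0.002210 / 0.07 = 0.03157 m/day.
Travel time t = L / v = 1470 / 0.03157 = 46570 days = 127.5 years.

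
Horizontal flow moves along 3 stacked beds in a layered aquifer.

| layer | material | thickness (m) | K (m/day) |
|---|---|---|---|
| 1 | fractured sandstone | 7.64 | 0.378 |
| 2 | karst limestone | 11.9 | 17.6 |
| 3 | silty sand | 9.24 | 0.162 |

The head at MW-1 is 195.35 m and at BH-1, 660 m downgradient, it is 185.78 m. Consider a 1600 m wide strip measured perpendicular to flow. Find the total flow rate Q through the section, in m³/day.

Flow is parallel to layering, so each bed carries its own Darcy discharge and the transmissivities add.
Σ(K_i·b_i) = 0.378×7.64 + 17.6×11.9 + 0.162×9.24 = 213.8 m²/day.
Hydraulic gradient i = (195.35 − 185.78) / 660 = 9.57 / 660 = 0.01450.
Q = Σ(K_i·b_i) · W · i = 213.8 × 1600 × 0.01450 = 4961 m³/day.

4960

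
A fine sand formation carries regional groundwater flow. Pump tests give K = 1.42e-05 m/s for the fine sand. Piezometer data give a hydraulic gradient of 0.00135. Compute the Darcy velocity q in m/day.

0.00166

Convert K: 1.42e-05 m/s × 86400 = 1.227 m/day.
Hydraulic gradient i = 0.00135.
Specific discharge q = K · i = 1.227 × 0.001350 = 0.001656 m/day.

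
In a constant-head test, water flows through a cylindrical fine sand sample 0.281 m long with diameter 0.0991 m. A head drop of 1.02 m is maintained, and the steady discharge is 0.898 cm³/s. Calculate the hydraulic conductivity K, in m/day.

2.77

Cross-sectional area A = π·(d/2)² = π × (0.0991/2)² = 0.007713 m².
Convert discharge: 0.898 cm³/s = 8.980e-07 m³/s.
Darcy's law rearranged: K = Q·L / (A·Δh) = 8.980e-07 × 0.281 / (0.007713 × 1.02) = 3.207e-05 m/s = 2.771 m/day.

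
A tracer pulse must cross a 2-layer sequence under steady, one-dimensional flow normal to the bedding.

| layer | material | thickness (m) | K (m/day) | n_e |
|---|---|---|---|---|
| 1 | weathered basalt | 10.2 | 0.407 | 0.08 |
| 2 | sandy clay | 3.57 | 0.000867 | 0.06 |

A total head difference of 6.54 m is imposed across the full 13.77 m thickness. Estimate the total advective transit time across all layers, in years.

1.79

With flow normal to the layers, continuity requires the same specific discharge q through every layer.
Σ(b_i/K_i) = 10.2/0.407 + 3.57/0.000867 = 4143 d.
q = Δh / Σ(b_i/K_i) = 6.54 / 4143 = 0.001579 m/day.
In each layer the seepage velocity is v_i = q/n_i, so the layer transit time is t_i = b_i·n_i / q:
  layer 1 (weathered basalt): t_1 = 10.2 × 0.08 / 0.001579 = 516.9 d
  layer 2 (sandy clay): t_2 = 3.57 × 0.06 / 0.001579 = 135.7 d
Total t = Σ t_i = 652.6 days = 1.787 years.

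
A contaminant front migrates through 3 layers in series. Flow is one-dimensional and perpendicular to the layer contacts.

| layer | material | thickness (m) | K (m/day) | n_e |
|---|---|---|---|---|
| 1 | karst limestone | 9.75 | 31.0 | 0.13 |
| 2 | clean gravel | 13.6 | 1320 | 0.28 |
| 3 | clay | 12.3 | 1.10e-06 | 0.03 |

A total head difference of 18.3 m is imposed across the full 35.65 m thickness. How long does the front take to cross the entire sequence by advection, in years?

With flow normal to the layers, continuity requires the same specific discharge q through every layer.
Σ(b_i/K_i) = 9.75/31.0 + 13.6/1320 + 12.3/1.10e-06 = 1.118e+07 d.
q = Δh / Σ(b_i/K_i) = 18.3 / 1.118e+07 = 1.637e-06 m/day.
In each layer the seepage velocity is v_i = q/n_i, so the layer transit time is t_i = b_i·n_i / q:
  layer 1 (karst limestone): t_1 = 9.75 × 0.13 / 1.637e-06 = 7.745e+05 d
  layer 2 (clean gravel): t_2 = 13.6 × 0.28 / 1.637e-06 = 2.327e+06 d
  layer 3 (clay): t_3 = 12.3 × 0.03 / 1.637e-06 = 2.255e+05 d
Total t = Σ t_i = 3.327e+06 days = 9108 years.

9110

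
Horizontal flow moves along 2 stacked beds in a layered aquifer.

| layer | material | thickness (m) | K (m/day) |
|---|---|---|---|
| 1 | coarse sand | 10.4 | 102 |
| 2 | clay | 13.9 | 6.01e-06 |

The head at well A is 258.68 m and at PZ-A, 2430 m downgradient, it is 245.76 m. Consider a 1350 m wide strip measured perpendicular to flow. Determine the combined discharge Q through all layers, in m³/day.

7610

Flow is parallel to layering, so each bed carries its own Darcy discharge and the transmissivities add.
Σ(K_i·b_i) = 102×10.4 + 6.01e-06×13.9 = 1061 m²/day.
Hydraulic gradient i = (258.68 − 245.76) / 2430 = 12.92 / 2430 = 0.005317.
Q = Σ(K_i·b_i) · W · i = 1061 × 1350 × 0.005317 = 7614 m³/day.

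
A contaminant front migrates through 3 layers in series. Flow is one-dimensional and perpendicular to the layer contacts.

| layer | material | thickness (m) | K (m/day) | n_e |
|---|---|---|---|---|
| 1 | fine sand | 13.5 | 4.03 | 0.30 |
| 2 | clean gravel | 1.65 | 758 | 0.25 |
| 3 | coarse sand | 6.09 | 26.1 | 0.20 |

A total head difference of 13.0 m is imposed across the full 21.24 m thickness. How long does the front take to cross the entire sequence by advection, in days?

With flow normal to the layers, continuity requires the same specific discharge q through every layer.
Σ(b_i/K_i) = 13.5/4.03 + 1.65/758 + 6.09/26.1 = 3.585 d.
q = Δh / Σ(b_i/K_i) = 13.0 / 3.585 = 3.626 m/day.
In each layer the seepage velocity is v_i = q/n_i, so the layer transit time is t_i = b_i·n_i / q:
  layer 1 (fine sand): t_1 = 13.5 × 0.30 / 3.626 = 1.117 d
  layer 2 (clean gravel): t_2 = 1.65 × 0.25 / 3.626 = 0.1138 d
  layer 3 (coarse sand): t_3 = 6.09 × 0.20 / 3.626 = 0.3359 d
Total t = Σ t_i = 1.567 days.

1.57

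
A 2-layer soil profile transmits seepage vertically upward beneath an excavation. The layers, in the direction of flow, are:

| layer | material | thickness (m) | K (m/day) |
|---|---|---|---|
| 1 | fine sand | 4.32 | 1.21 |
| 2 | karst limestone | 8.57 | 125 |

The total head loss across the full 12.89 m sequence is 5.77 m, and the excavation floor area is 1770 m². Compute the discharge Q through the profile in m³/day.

2810

Flow is perpendicular to layering, so the layers act in series and the equivalent K is the thickness-weighted harmonic mean.
Total thickness L = 4.32 + 8.57 = 12.89 m.
Σ(b_i/K_i) = 4.32/1.21 + 8.57/125 = 3.639 d.
K_eq = L / Σ(b_i/K_i) = 12.89 / 3.639 = 3.542 m/day.
Q = K_eq · A · (Δh/L) = 3.542 × 1770 × (5.77/12.89) = 2807 m³/day.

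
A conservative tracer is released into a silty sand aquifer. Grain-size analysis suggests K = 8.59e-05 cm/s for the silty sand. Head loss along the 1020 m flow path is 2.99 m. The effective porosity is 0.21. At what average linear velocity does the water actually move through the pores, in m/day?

Convert K: 8.59e-05 cm/s × 864 = 0.07422 m/day.
Hydraulic gradient i = Δh / L = 2.99 / 1020 = 0.002931.
Darcy flux q = K · i = 0.07422 × 0.002931 = 0.0002176 m/day.
Seepage velocity v = q / n_e = 0.0002176 / 0.21 = 0.001036 m/day.

0.00104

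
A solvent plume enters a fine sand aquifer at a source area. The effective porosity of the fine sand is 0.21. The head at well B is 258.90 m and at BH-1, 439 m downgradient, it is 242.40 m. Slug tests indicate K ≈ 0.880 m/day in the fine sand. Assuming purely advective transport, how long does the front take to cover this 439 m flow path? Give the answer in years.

Hydraulic gradient i = (258.90 − 242.40) / 439 = 16.5 / 439 = 0.03759.
Darcy flux q = K · i = 0.8800 × 0.03759 = 0.03308 m/day.
Seepage velocity v = q / n_e = 0.03308 / 0.21 = 0.1575 m/day.
Travel time t = L / v = 439 / 0.1575 = 2787 days = 7.631 years.

7.63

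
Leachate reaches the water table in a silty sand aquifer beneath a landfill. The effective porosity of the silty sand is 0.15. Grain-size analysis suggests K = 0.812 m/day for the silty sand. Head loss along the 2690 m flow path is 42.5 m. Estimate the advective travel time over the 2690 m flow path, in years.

86.1

Hydraulic gradient i = Δh / L = 42.5 / 2690 = 0.01580.
Darcy flux q = K · i = 0.8120 × 0.01580 = 0.01283 m/day.
Seepage velocity v = q / n_e = 0.01283 / 0.15 = 0.08553 m/day.
Travel time t = L / v = 2690 / 0.08553 = 31452 days = 86.11 years.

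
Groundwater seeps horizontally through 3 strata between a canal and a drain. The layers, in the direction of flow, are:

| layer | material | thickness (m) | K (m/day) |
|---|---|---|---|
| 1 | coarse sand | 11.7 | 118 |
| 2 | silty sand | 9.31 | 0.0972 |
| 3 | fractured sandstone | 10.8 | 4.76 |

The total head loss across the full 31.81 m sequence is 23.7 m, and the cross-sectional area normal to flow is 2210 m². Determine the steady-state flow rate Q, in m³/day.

534

Flow is perpendicular to layering, so the layers act in series and the equivalent K is the thickness-weighted harmonic mean.
Total thickness L = 11.7 + 9.31 + 10.8 = 31.81 m.
Σ(b_i/K_i) = 11.7/118 + 9.31/0.0972 + 10.8/4.76 = 98.15 d.
K_eq = L / Σ(b_i/K_i) = 31.81 / 98.15 = 0.3241 m/day.
Q = K_eq · A · (Δh/L) = 0.3241 × 2210 × (23.7/31.81) = 533.6 m³/day.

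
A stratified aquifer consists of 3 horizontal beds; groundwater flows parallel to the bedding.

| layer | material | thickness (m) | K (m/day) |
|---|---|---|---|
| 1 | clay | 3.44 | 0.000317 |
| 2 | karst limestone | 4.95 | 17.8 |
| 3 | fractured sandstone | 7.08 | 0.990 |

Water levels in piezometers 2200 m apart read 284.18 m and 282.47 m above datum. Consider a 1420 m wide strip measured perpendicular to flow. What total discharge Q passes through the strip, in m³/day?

105

Flow is parallel to layering, so each bed carries its own Darcy discharge and the transmissivities add.
Σ(K_i·b_i) = 0.000317×3.44 + 17.8×4.95 + 0.990×7.08 = 95.12 m²/day.
Hydraulic gradient i = (284.18 − 282.47) / 2200 = 1.71 / 2200 = 0.0007773.
Q = Σ(K_i·b_i) · W · i = 95.12 × 1420 × 0.0007773 = 105.0 m³/day.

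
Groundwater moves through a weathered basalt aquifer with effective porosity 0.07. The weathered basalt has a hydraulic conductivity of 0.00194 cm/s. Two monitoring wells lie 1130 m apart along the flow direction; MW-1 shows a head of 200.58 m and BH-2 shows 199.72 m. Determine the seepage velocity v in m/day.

Convert K: 0.00194 cm/s × 864 = 1.676 m/day.
Hydraulic gradient i = (200.58 − 199.72) / 1130 = 0.86 / 1130 = 0.0007611.
Darcy flux q = K · i = 1.676 × 0.0007611 = 0.001276 m/day.
Seepage velocity v = q / n_e = 0.001276 / 0.07 = 0.01822 m/day.

0.0182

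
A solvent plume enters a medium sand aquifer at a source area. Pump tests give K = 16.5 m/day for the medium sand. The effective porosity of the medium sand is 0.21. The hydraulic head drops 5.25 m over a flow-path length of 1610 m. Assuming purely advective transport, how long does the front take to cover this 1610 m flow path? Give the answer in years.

Hydraulic gradient i = Δh / L = 5.25 / 1610 = 0.003261.
Darcy flux q = K · i = 16.50 × 0.003261 = 0.05380 m/day.
Seepage velocity v = q / n_e = 0.05380 / 0.21 = 0.2562 m/day.
Travel time t = L / v = 1610 / 0.2562 = 6284 days = 17.20 years.

17.2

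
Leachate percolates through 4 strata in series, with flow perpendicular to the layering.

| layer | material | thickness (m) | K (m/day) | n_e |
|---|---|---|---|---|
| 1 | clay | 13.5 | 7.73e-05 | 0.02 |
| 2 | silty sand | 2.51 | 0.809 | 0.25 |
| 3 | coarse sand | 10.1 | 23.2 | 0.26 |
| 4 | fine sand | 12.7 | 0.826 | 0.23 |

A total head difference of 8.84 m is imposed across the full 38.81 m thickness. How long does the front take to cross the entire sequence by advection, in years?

With flow normal to the layers, continuity requires the same specific discharge q through every layer.
Σ(b_i/K_i) = 13.5/7.73e-05 + 2.51/0.809 + 10.1/23.2 + 12.7/0.826 = 1.747e+05 d.
q = Δh / Σ(b_i/K_i) = 8.84 / 1.747e+05 = 5.061e-05 m/day.
In each layer the seepage velocity is v_i = q/n_i, so the layer transit time is t_i = b_i·n_i / q:
  layer 1 (clay): t_1 = 13.5 × 0.02 / 5.061e-05 = 5335 d
  layer 2 (silty sand): t_2 = 2.51 × 0.25 / 5.061e-05 = 12398 d
  layer 3 (coarse sand): t_3 = 10.1 × 0.26 / 5.061e-05 = 51885 d
  layer 4 (fine sand): t_4 = 12.7 × 0.23 / 5.061e-05 = 57714 d
Total t = Σ t_i = 1.273e+05 days = 348.6 years.

349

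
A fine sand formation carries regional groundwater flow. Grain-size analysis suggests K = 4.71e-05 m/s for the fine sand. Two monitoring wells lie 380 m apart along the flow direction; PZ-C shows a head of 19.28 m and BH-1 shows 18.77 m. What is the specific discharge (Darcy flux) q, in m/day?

Convert K: 4.71e-05 m/s × 86400 = 4.069 m/day.
Hydraulic gradient i = (19.28 − 18.77) / 380 = 0.51 / 380 = 0.001342.
Specific discharge q = K · i = 4.069 × 0.001342 = 0.005462 m/day.

0.00546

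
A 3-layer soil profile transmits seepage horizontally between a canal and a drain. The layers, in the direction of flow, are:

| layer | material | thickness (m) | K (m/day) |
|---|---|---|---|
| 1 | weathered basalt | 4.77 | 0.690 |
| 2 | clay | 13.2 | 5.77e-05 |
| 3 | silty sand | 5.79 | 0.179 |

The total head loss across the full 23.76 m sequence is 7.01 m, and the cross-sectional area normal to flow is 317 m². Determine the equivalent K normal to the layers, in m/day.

Flow is perpendicular to layering, so the layers act in series and the equivalent K is the thickness-weighted harmonic mean.
Total thickness L = 4.77 + 13.2 + 5.79 = 23.76 m.
Σ(b_i/K_i) = 4.77/0.690 + 13.2/5.77e-05 + 5.79/0.179 = 2.288e+05 d.
K_eq = L / Σ(b_i/K_i) = 23.76 / 2.288e+05 = 0.0001038 m/day.

0.000104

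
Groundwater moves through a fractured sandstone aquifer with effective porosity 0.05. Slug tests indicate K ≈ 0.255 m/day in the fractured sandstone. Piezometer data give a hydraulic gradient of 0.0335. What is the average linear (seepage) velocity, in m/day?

0.171

Hydraulic gradient i = 0.0335.
Darcy flux q = K · i = 0.2550 × 0.03350 = 0.008543 m/day.
Seepage velocity v = q / n_e = 0.008543 / 0.05 = 0.1709 m/day.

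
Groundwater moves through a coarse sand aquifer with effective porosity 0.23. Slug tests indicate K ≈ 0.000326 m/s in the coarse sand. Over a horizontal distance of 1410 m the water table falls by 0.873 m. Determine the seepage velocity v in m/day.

0.0758

Convert K: 0.000326 m/s × 86400 = 28.17 m/day.
Hydraulic gradient i = Δh / L = 0.873 / 1410 = 0.0006191.
Darcy flux q = K · i = 28.17 × 0.0006191 = 0.01744 m/day.
Seepage velocity v = q / n_e = 0.01744 / 0.23 = 0.07582 m/day.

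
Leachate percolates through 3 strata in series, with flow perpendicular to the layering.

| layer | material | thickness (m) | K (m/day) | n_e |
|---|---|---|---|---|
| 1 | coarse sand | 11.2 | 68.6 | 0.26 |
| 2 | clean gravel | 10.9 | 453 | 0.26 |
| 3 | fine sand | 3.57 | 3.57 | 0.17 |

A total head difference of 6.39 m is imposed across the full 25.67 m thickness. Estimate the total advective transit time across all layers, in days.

With flow normal to the layers, continuity requires the same specific discharge q through every layer.
Σ(b_i/K_i) = 11.2/68.6 + 10.9/453 + 3.57/3.57 = 1.187 d.
q = Δh / Σ(b_i/K_i) = 6.39 / 1.187 = 5.382 m/day.
In each layer the seepage velocity is v_i = q/n_i, so the layer transit time is t_i = b_i·n_i / q:
  layer 1 (coarse sand): t_1 = 11.2 × 0.26 / 5.382 = 0.5411 d
  layer 2 (clean gravel): t_2 = 10.9 × 0.26 / 5.382 = 0.5266 d
  layer 3 (fine sand): t_3 = 3.57 × 0.17 / 5.382 = 0.1128 d
Total t = Σ t_i = 1.180 days.

1.18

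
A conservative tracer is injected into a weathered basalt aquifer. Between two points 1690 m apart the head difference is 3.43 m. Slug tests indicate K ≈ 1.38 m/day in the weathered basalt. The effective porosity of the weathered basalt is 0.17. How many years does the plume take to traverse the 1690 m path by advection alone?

Hydraulic gradient i = Δh / L = 3.43 / 1690 = 0.002030.
Darcy flux q = K · i = 1.380 × 0.002030 = 0.002801 m/day.
Seepage velocity v = q / n_e = 0.002801 / 0.17 = 0.01648 m/day.
Travel time t = L / v = 1690 / 0.01648 = 1.026e+05 days = 280.8 years.

281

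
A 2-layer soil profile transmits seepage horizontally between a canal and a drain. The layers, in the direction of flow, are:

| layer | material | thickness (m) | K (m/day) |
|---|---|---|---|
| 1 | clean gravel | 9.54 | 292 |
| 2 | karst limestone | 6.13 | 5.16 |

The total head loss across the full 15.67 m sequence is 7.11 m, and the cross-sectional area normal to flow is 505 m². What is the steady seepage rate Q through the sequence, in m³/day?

2940

Flow is perpendicular to layering, so the layers act in series and the equivalent K is the thickness-weighted harmonic mean.
Total thickness L = 9.54 + 6.13 = 15.67 m.
Σ(b_i/K_i) = 9.54/292 + 6.13/5.16 = 1.221 d.
K_eq = L / Σ(b_i/K_i) = 15.67 / 1.221 = 12.84 m/day.
Q = K_eq · A · (Δh/L) = 12.84 × 505 × (7.11/15.67) = 2941 m³/day.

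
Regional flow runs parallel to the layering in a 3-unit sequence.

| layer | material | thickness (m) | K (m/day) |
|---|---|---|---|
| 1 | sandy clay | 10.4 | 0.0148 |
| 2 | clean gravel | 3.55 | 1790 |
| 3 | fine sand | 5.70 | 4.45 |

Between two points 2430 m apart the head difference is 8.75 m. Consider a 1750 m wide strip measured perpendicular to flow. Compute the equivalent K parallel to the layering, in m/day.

325

Flow is parallel to layering, so each bed carries its own Darcy discharge and the transmissivities add.
Σ(K_i·b_i) = 0.0148×10.4 + 1790×3.55 + 4.45×5.70 = 6380 m²/day.
Total thickness b = 19.65 m, so K_eq = Σ(K_i·b_i)/b = 324.7 m/day.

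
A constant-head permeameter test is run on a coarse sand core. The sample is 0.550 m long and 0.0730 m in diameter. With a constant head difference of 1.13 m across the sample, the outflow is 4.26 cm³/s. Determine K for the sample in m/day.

42.8

Cross-sectional area A = π·(d/2)² = π × (0.0730/2)² = 0.004185 m².
Convert discharge: 4.26 cm³/s = 4.260e-06 m³/s.
Darcy's law rearranged: K = Q·L / (A·Δh) = 4.260e-06 × 0.550 / (0.004185 × 1.13) = 0.0004954 m/s = 42.80 m/day.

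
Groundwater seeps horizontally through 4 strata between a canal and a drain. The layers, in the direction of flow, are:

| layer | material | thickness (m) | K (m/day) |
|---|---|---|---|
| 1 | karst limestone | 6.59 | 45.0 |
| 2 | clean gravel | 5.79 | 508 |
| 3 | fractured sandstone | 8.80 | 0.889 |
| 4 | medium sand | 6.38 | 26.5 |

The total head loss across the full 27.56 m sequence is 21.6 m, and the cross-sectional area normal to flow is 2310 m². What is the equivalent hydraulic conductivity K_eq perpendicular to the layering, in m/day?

2.68

Flow is perpendicular to layering, so the layers act in series and the equivalent K is the thickness-weighted harmonic mean.
Total thickness L = 6.59 + 5.79 + 8.80 + 6.38 = 27.56 m.
Σ(b_i/K_i) = 6.59/45.0 + 5.79/508 + 8.80/0.889 + 6.38/26.5 = 10.30 d.
K_eq = L / Σ(b_i/K_i) = 27.56 / 10.30 = 2.676 m/day.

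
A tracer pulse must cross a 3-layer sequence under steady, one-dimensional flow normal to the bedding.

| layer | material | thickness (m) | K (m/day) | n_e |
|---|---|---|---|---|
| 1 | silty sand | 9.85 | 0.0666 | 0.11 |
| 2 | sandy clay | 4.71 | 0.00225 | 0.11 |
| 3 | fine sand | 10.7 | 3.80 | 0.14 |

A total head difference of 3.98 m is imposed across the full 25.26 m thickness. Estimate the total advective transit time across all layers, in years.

4.78

With flow normal to the layers, continuity requires the same specific discharge q through every layer.
Σ(b_i/K_i) = 9.85/0.0666 + 4.71/0.00225 + 10.7/3.80 = 2244 d.
q = Δh / Σ(b_i/K_i) = 3.98 / 2244 = 0.001774 m/day.
In each layer the seepage velocity is v_i = q/n_i, so the layer transit time is t_i = b_i·n_i / q:
  layer 1 (silty sand): t_1 = 9.85 × 0.11 / 0.001774 = 610.9 d
  layer 2 (sandy clay): t_2 = 4.71 × 0.11 / 0.001774 = 292.1 d
  layer 3 (fine sand): t_3 = 10.7 × 0.14 / 0.001774 = 844.6 d
Total t = Σ t_i = 1748 days = 4.785 years.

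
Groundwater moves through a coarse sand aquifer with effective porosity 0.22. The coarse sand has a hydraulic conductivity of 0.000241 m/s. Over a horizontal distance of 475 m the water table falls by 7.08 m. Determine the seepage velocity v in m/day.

Convert K: 0.000241 m/s × 86400 = 20.82 m/day.
Hydraulic gradient i = Δh / L = 7.08 / 475 = 0.01491.
Darcy flux q = K · i = 20.82 × 0.01491 = 0.3104 m/day.
Seepage velocity v = q / n_e = 0.3104 / 0.22 = 1.411 m/day.

1.41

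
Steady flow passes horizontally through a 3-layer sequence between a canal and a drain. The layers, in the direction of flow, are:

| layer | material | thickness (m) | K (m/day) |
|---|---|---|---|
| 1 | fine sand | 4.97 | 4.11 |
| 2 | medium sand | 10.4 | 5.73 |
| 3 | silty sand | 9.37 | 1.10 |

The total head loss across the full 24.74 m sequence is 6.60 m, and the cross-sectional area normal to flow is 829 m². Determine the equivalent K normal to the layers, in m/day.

2.14

Flow is perpendicular to layering, so the layers act in series and the equivalent K is the thickness-weighted harmonic mean.
Total thickness L = 4.97 + 10.4 + 9.37 = 24.74 m.
Σ(b_i/K_i) = 4.97/4.11 + 10.4/5.73 + 9.37/1.10 = 11.54 d.
K_eq = L / Σ(b_i/K_i) = 24.74 / 11.54 = 2.143 m/day.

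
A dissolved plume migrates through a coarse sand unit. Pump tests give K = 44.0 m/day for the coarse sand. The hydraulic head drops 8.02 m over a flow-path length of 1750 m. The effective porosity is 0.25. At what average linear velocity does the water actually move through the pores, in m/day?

0.807

Hydraulic gradient i = Δh / L = 8.02 / 1750 = 0.004583.
Darcy flux q = K · i = 44.00 × 0.004583 = 0.2016 m/day.
Seepage velocity v = q / n_e = 0.2016 / 0.25 = 0.8066 m/day.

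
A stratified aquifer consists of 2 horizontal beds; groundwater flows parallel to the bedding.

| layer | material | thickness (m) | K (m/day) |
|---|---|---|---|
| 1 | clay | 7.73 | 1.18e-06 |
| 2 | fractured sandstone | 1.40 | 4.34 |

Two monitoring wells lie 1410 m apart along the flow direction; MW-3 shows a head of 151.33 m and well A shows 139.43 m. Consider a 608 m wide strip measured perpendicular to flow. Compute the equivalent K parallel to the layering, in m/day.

0.665

Flow is parallel to layering, so each bed carries its own Darcy discharge and the transmissivities add.
Σ(K_i·b_i) = 1.18e-06×7.73 + 4.34×1.40 = 6.076 m²/day.
Total thickness b = 9.130 m, so K_eq = Σ(K_i·b_i)/b = 0.6655 m/day.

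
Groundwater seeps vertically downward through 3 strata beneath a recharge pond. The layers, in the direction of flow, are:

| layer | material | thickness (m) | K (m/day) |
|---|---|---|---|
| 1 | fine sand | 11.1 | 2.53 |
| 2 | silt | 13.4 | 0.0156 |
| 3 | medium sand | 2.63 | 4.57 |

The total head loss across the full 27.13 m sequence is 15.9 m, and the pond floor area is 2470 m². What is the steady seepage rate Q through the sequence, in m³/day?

45.5

Flow is perpendicular to layering, so the layers act in series and the equivalent K is the thickness-weighted harmonic mean.
Total thickness L = 11.1 + 13.4 + 2.63 = 27.13 m.
Σ(b_i/K_i) = 11.1/2.53 + 13.4/0.0156 + 2.63/4.57 = 863.9 d.
K_eq = L / Σ(b_i/K_i) = 27.13 / 863.9 = 0.03140 m/day.
Q = K_eq · A · (Δh/L) = 0.03140 × 2470 × (15.9/27.13) = 45.46 m³/day.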